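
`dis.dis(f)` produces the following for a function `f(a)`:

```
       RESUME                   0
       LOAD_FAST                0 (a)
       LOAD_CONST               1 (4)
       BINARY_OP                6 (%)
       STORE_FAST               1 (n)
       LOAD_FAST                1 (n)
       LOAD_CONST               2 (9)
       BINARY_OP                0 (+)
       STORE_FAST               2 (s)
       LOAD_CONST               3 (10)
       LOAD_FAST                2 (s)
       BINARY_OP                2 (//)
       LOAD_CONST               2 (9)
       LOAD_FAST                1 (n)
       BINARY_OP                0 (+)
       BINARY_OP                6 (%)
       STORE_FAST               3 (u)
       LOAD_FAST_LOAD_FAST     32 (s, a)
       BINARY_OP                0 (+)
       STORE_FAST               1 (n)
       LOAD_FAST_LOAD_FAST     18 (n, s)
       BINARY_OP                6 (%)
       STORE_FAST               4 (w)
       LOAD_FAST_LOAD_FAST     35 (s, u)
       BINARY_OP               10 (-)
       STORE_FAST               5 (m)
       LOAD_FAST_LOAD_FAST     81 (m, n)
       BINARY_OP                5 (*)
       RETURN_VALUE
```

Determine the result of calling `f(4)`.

LOAD_FAST a → push 4. Stack: [4]
LOAD_CONST → push 4. Stack: [4, 4]
BINARY_OP % → 4 % 4 = 0. Stack: [0]
STORE_FAST n → n=0. Stack: []
LOAD_FAST n → push 0. Stack: [0]
LOAD_CONST → push 9. Stack: [0, 9]
BINARY_OP + → 0 + 9 = 9. Stack: [9]
STORE_FAST s → s=9. Stack: []
LOAD_CONST → push 10. Stack: [10]
LOAD_FAST s → push 9. Stack: [10, 9]
BINARY_OP // → 10 // 9 = 1. Stack: [1]
LOAD_CONST → push 9. Stack: [1, 9]
LOAD_FAST n → push 0. Stack: [1, 9, 0]
BINARY_OP + → 9 + 0 = 9. Stack: [1, 9]
BINARY_OP % → 1 % 9 = 1. Stack: [1]
STORE_FAST u → u=1. Stack: []
LOAD_FAST_LOAD_FAST s,a → push 9,4. Stack: [9, 4]
BINARY_OP + → 9 + 4 = 13. Stack: [13]
STORE_FAST n → n=13. Stack: []
LOAD_FAST_LOAD_FAST n,s → push 13,9. Stack: [13, 9]
BINARY_OP % → 13 % 9 = 4. Stack: [4]
STORE_FAST w → w=4. Stack: []
LOAD_FAST_LOAD_FAST s,u → push 9,1. Stack: [9, 1]
BINARY_OP - → 9 - 1 = 8. Stack: [8]
STORE_FAST m → m=8. Stack: []
LOAD_FAST_LOAD_FAST m,n → push 8,13. Stack: [8, 13]
BINARY_OP * → 8 * 13 = 104. Stack: [104]
RETURN_VALUE → return 104.

104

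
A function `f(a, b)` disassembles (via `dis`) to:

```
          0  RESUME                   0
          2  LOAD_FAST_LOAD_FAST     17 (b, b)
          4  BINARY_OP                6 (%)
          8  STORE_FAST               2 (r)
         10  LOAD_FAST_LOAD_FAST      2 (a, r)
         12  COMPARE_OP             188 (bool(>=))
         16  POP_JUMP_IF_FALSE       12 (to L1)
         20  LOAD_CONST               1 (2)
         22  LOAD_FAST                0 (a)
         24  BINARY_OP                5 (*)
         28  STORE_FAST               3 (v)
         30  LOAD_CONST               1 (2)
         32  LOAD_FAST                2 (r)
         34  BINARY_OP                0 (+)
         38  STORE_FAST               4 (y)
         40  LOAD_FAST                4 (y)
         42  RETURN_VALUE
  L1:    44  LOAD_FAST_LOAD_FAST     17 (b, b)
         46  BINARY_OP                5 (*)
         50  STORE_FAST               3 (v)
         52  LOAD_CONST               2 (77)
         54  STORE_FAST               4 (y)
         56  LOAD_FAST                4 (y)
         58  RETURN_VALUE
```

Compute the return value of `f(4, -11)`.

LOAD_FAST_LOAD_FAST b,b → push -11,-11. Stack: [-11, -11]
BINARY_OP % → -11 % -11 = 0. Stack: [0]
STORE_FAST r → r=0. Stack: []
LOAD_FAST_LOAD_FAST a,r → push 4,0. Stack: [4, 0]
COMPARE_OP bool(>=) → 4 vs 0 = True. Stack: [True]
POP_JUMP_IF_FALSE → pop True; no jump. Stack: []
LOAD_CONST → push 2. Stack: [2]
LOAD_FAST a → push 4. Stack: [2, 4]
BINARY_OP * → 2 * 4 = 8. Stack: [8]
STORE_FAST v → v=8. Stack: []
LOAD_CONST → push 2. Stack: [2]
LOAD_FAST r → push 0. Stack: [2, 0]
BINARY_OP + → 2 + 0 = 2. Stack: [2]
STORE_FAST y → y=2. Stack: []
LOAD_FAST y → push 2. Stack: [2]
RETURN_VALUE → return 2.

2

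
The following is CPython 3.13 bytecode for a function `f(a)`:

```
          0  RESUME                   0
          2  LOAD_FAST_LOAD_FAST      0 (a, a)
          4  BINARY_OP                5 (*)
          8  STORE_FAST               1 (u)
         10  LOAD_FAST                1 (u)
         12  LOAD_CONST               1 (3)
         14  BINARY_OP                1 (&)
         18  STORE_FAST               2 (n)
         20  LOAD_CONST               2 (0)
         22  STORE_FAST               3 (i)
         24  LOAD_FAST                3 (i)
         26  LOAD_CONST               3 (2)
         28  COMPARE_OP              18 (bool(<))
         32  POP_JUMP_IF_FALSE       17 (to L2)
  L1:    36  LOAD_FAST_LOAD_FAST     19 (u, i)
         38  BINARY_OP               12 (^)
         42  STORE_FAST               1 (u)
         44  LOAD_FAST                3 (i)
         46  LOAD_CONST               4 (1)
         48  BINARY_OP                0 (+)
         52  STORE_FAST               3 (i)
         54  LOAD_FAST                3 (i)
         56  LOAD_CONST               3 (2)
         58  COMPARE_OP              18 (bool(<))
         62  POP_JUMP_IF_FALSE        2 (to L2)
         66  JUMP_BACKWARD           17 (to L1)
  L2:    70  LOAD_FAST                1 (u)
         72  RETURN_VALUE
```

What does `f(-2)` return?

5

LOAD_FAST_LOAD_FAST a,a → push -2,-2. Stack: [-2, -2]
BINARY_OP * → -2 * -2 = 4. Stack: [4]
STORE_FAST u → u=4. Stack: []
LOAD_FAST u → push 4. Stack: [4]
LOAD_CONST → push 3. Stack: [4, 3]
BINARY_OP & → 4 & 3 = 0. Stack: [0]
STORE_FAST n → n=0. Stack: []
LOAD_CONST → push 0. Stack: [0]
STORE_FAST i → i=0. Stack: []
LOAD_FAST i → push 0. Stack: [0]
LOAD_CONST → push 2. Stack: [0, 2]
COMPARE_OP bool(<) → 0 vs 2 = True. Stack: [True]
POP_JUMP_IF_FALSE → pop True; no jump. Stack: []
LOAD_FAST_LOAD_FAST u,i → push 4,0. Stack: [4, 0]
BINARY_OP ^ → 4 ^ 0 = 4. Stack: [4]
STORE_FAST u → u=4. Stack: []
LOAD_FAST i → push 0. Stack: [0]
LOAD_CONST → push 1. Stack: [0, 1]
BINARY_OP + → 0 + 1 = 1. Stack: [1]
STORE_FAST i → i=1. Stack: []
LOAD_FAST i → push 1. Stack: [1]
LOAD_CONST → push 2. Stack: [1, 2]
COMPARE_OP bool(<) → 1 vs 2 = True. Stack: [True]
POP_JUMP_IF_FALSE → pop True; no jump. Stack: []
LOAD_FAST_LOAD_FAST u,i → push 4,1. Stack: [4, 1]
BINARY_OP ^ → 4 ^ 1 = 5. Stack: [5]
STORE_FAST u → u=5. Stack: []
LOAD_FAST i → push 1. Stack: [1]
LOAD_CONST → push 1. Stack: [1, 1]
BINARY_OP + → 1 + 1 = 2. Stack: [2]
STORE_FAST i → i=2. Stack: []
LOAD_FAST i → push 2. Stack: [2]
LOAD_CONST → push 2. Stack: [2, 2]
COMPARE_OP bool(<) → 2 vs 2 = False. Stack: [False]
POP_JUMP_IF_FALSE → pop False; jump. Stack: []
LOAD_FAST u → push 5. Stack: [5]
RETURN_VALUE → return 5.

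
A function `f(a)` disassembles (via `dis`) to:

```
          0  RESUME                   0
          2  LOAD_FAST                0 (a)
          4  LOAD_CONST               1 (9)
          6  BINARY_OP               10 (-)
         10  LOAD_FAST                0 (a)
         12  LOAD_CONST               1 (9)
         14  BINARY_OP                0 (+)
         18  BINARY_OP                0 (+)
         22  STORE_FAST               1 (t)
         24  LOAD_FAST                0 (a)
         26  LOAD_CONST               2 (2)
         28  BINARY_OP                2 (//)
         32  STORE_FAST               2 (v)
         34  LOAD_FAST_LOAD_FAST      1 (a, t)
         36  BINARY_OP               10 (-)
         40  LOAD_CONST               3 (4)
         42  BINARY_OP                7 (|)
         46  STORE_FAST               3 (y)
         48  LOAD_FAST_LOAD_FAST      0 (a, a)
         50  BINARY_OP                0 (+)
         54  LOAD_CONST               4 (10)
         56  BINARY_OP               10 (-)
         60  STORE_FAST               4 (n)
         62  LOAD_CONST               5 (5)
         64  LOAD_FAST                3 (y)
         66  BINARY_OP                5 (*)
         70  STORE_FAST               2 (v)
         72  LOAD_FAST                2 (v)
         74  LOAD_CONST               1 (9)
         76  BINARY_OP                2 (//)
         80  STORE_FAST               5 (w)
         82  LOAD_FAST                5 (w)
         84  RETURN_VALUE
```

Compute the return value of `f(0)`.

2

LOAD_FAST a → push 0. Stack: [0]
LOAD_CONST → push 9. Stack: [0, 9]
BINARY_OP - → 0 - 9 = -9. Stack: [-9]
LOAD_FAST a → push 0. Stack: [-9, 0]
LOAD_CONST → push 9. Stack: [-9, 0, 9]
BINARY_OP + → 0 + 9 = 9. Stack: [-9, 9]
BINARY_OP + → -9 + 9 = 0. Stack: [0]
STORE_FAST t → t=0. Stack: []
LOAD_FAST a → push 0. Stack: [0]
LOAD_CONST → push 2. Stack: [0, 2]
BINARY_OP // → 0 // 2 = 0. Stack: [0]
STORE_FAST v → v=0. Stack: []
LOAD_FAST_LOAD_FAST a,t → push 0,0. Stack: [0, 0]
BINARY_OP - → 0 - 0 = 0. Stack: [0]
LOAD_CONST → push 4. Stack: [0, 4]
BINARY_OP | → 0 | 4 = 4. Stack: [4]
STORE_FAST y → y=4. Stack: []
LOAD_FAST_LOAD_FAST a,a → push 0,0. Stack: [0, 0]
BINARY_OP + → 0 + 0 = 0. Stack: [0]
LOAD_CONST → push 10. Stack: [0, 10]
BINARY_OP - → 0 - 10 = -10. Stack: [-10]
STORE_FAST n → n=-10. Stack: []
LOAD_CONST → push 5. Stack: [5]
LOAD_FAST y → push 4. Stack: [5, 4]
BINARY_OP * → 5 * 4 = 20. Stack: [20]
STORE_FAST v → v=20. Stack: []
LOAD_FAST v → push 20. Stack: [20]
LOAD_CONST → push 9. Stack: [20, 9]
BINARY_OP // → 20 // 9 = 2. Stack: [2]
STORE_FAST w → w=2. Stack: []
LOAD_FAST w → push 2. Stack: [2]
RETURN_VALUE → return 2.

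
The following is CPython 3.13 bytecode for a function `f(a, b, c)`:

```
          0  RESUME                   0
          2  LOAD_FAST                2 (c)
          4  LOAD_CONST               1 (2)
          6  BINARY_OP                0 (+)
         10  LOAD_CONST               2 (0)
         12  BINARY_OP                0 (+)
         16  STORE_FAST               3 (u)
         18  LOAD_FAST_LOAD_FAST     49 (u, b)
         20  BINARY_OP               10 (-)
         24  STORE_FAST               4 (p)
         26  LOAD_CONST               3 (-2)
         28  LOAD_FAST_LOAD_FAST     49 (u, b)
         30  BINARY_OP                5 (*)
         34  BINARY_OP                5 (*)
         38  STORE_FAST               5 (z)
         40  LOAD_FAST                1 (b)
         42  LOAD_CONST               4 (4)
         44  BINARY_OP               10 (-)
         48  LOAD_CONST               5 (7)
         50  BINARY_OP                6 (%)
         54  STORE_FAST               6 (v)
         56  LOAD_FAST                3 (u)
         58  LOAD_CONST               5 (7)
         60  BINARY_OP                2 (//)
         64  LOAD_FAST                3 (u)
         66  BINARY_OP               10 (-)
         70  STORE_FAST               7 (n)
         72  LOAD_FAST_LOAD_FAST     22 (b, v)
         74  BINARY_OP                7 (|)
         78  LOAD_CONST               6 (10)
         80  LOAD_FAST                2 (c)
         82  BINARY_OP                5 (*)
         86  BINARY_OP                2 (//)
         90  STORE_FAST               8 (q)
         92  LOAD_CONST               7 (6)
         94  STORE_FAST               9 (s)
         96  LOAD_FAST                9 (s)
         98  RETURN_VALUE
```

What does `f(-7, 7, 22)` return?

6

LOAD_FAST c → push 22. Stack: [22]
LOAD_CONST → push 2. Stack: [22, 2]
BINARY_OP + → 22 + 2 = 24. Stack: [24]
LOAD_CONST → push 0. Stack: [24, 0]
BINARY_OP + → 24 + 0 = 24. Stack: [24]
STORE_FAST u → u=24. Stack: []
LOAD_FAST_LOAD_FAST u,b → push 24,7. Stack: [24, 7]
BINARY_OP - → 24 - 7 = 17. Stack: [17]
STORE_FAST p → p=17. Stack: []
LOAD_CONST → push -2. Stack: [-2]
LOAD_FAST_LOAD_FAST u,b → push 24,7. Stack: [-2, 24, 7]
BINARY_OP * → 24 * 7 = 168. Stack: [-2, 168]
BINARY_OP * → -2 * 168 = -336. Stack: [-336]
STORE_FAST z → z=-336. Stack: []
LOAD_FAST b → push 7. Stack: [7]
LOAD_CONST → push 4. Stack: [7, 4]
BINARY_OP - → 7 - 4 = 3. Stack: [3]
LOAD_CONST → push 7. Stack: [3, 7]
BINARY_OP % → 3 % 7 = 3. Stack: [3]
STORE_FAST v → v=3. Stack: []
LOAD_FAST u → push 24. Stack: [24]
LOAD_CONST → push 7. Stack: [24, 7]
BINARY_OP // → 24 // 7 = 3. Stack: [3]
LOAD_FAST u → push 24. Stack: [3, 24]
BINARY_OP - → 3 - 24 = -21. Stack: [-21]
STORE_FAST n → n=-21. Stack: []
LOAD_FAST_LOAD_FAST b,v → push 7,3. Stack: [7, 3]
BINARY_OP | → 7 | 3 = 7. Stack: [7]
LOAD_CONST → push 10. Stack: [7, 10]
LOAD_FAST c → push 22. Stack: [7, 10, 22]
BINARY_OP * → 10 * 22 = 220. Stack: [7, 220]
BINARY_OP // → 7 // 220 = 0. Stack: [0]
STORE_FAST q → q=0. Stack: []
LOAD_CONST → push 6. Stack: [6]
STORE_FAST s → s=6. Stack: []
LOAD_FAST s → push 6. Stack: [6]
RETURN_VALUE → return 6.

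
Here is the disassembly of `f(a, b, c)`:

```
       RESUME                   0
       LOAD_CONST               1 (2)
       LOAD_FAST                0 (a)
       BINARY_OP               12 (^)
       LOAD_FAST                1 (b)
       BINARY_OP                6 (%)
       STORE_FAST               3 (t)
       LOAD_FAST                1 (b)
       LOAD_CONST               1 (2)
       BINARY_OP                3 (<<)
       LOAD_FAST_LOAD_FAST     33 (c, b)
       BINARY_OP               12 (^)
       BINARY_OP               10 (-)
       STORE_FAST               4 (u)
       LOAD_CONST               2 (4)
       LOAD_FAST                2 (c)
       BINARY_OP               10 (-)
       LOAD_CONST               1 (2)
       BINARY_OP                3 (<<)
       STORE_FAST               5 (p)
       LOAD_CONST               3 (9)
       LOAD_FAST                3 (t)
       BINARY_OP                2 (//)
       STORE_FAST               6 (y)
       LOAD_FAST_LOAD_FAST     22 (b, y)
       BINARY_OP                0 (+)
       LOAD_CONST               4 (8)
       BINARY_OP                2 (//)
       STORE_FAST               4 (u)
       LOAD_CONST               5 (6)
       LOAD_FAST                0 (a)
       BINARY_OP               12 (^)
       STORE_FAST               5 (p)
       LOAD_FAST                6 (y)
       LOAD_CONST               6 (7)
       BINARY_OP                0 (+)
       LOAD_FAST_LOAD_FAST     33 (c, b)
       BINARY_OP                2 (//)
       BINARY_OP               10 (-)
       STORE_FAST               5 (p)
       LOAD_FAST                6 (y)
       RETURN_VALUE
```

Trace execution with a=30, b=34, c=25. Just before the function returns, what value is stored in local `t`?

LOAD_CONST → push 2. Stack: [2]
LOAD_FAST a → push 30. Stack: [2, 30]
BINARY_OP ^ → 2 ^ 30 = 28. Stack: [28]
LOAD_FAST b → push 34. Stack: [28, 34]
BINARY_OP % → 28 % 34 = 28. Stack: [28]
STORE_FAST t → t=28. Stack: []
LOAD_FAST b → push 34. Stack: [34]
LOAD_CONST → push 2. Stack: [34, 2]
BINARY_OP << → 34 << 2 = 136. Stack: [136]
LOAD_FAST_LOAD_FAST c,b → push 25,34. Stack: [136, 25, 34]
BINARY_OP ^ → 25 ^ 34 = 59. Stack: [136, 59]
BINARY_OP - → 136 - 59 = 77. Stack: [77]
STORE_FAST u → u=77. Stack: []
LOAD_CONST → push 4. Stack: [4]
LOAD_FAST c → push 25. Stack: [4, 25]
BINARY_OP - → 4 - 25 = -21. Stack: [-21]
LOAD_CONST → push 2. Stack: [-21, 2]
BINARY_OP << → -21 << 2 = -84. Stack: [-84]
STORE_FAST p → p=-84. Stack: []
LOAD_CONST → push 9. Stack: [9]
LOAD_FAST t → push 28. Stack: [9, 28]
BINARY_OP // → 9 // 28 = 0. Stack: [0]
STORE_FAST y → y=0. Stack: []
LOAD_FAST_LOAD_FAST b,y → push 34,0. Stack: [34, 0]
BINARY_OP + → 34 + 0 = 34. Stack: [34]
LOAD_CONST → push 8. Stack: [34, 8]
BINARY_OP // → 34 // 8 = 4. Stack: [4]
STORE_FAST u → u=4. Stack: []
LOAD_CONST → push 6. Stack: [6]
LOAD_FAST a → push 30. Stack: [6, 30]
BINARY_OP ^ → 6 ^ 30 = 24. Stack: [24]
STORE_FAST p → p=24. Stack: []
LOAD_FAST y → push 0. Stack: [0]
LOAD_CONST → push 7. Stack: [0, 7]
BINARY_OP + → 0 + 7 = 7. Stack: [7]
LOAD_FAST_LOAD_FAST c,b → push 25,34. Stack: [7, 25, 34]
BINARY_OP // → 25 // 34 = 0. Stack: [7, 0]
BINARY_OP - → 7 - 0 = 7. Stack: [7]
STORE_FAST p → p=7. Stack: []
LOAD_FAST y → push 0. Stack: [0]
RETURN_VALUE → return 0.

28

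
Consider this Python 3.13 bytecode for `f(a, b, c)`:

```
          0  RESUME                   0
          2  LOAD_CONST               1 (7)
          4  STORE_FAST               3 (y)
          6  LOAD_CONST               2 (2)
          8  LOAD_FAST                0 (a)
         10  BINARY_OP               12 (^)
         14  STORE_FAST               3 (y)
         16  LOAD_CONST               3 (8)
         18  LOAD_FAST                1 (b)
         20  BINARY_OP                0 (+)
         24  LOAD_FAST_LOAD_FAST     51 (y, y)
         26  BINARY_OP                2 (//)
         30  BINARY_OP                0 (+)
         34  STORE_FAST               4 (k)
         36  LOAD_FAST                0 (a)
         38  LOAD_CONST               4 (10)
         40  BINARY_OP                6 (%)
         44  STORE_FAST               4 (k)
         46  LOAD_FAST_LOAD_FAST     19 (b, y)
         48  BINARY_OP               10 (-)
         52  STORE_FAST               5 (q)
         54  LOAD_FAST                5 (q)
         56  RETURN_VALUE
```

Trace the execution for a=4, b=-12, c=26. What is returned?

LOAD_CONST → push 7. Stack: [7]
STORE_FAST y → y=7. Stack: []
LOAD_CONST → push 2. Stack: [2]
LOAD_FAST a → push 4. Stack: [2, 4]
BINARY_OP ^ → 2 ^ 4 = 6. Stack: [6]
STORE_FAST y → y=6. Stack: []
LOAD_CONST → push 8. Stack: [8]
LOAD_FAST b → push -12. Stack: [8, -12]
BINARY_OP + → 8 + -12 = -4. Stack: [-4]
LOAD_FAST_LOAD_FAST y,y → push 6,6. Stack: [-4, 6, 6]
BINARY_OP // → 6 // 6 = 1. Stack: [-4, 1]
BINARY_OP + → -4 + 1 = -3. Stack: [-3]
STORE_FAST k → k=-3. Stack: []
LOAD_FAST a → push 4. Stack: [4]
LOAD_CONST → push 10. Stack: [4, 10]
BINARY_OP % → 4 % 10 = 4. Stack: [4]
STORE_FAST k → k=4. Stack: []
LOAD_FAST_LOAD_FAST b,y → push -12,6. Stack: [-12, 6]
BINARY_OP - → -12 - 6 = -18. Stack: [-18]
STORE_FAST q → q=-18. Stack: []
LOAD_FAST q → push -18. Stack: [-18]
RETURN_VALUE → return -18.

-18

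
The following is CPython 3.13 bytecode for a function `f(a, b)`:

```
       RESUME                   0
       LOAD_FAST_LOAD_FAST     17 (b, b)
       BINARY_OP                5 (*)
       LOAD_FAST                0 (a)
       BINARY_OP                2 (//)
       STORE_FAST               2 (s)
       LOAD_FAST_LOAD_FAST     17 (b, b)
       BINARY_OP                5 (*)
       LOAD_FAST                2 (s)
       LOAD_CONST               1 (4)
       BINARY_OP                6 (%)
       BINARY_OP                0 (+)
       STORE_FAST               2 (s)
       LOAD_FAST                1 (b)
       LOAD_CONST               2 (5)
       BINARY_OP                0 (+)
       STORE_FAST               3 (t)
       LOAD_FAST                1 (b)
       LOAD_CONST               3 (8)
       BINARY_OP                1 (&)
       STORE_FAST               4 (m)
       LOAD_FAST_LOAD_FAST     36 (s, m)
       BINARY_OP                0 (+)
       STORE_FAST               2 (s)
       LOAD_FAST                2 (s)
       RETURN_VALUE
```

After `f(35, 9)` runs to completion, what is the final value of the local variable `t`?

LOAD_FAST_LOAD_FAST b,b → push 9,9. Stack: [9, 9]
BINARY_OP * → 9 * 9 = 81. Stack: [81]
LOAD_FAST a → push 35. Stack: [81, 35]
BINARY_OP // → 81 // 35 = 2. Stack: [2]
STORE_FAST s → s=2. Stack: []
LOAD_FAST_LOAD_FAST b,b → push 9,9. Stack: [9, 9]
BINARY_OP * → 9 * 9 = 81. Stack: [81]
LOAD_FAST s → push 2. Stack: [81, 2]
LOAD_CONST → push 4. Stack: [81, 2, 4]
BINARY_OP % → 2 % 4 = 2. Stack: [81, 2]
BINARY_OP + → 81 + 2 = 83. Stack: [83]
STORE_FAST s → s=83. Stack: []
LOAD_FAST b → push 9. Stack: [9]
LOAD_CONST → push 5. Stack: [9, 5]
BINARY_OP + → 9 + 5 = 14. Stack: [14]
STORE_FAST t → t=14. Stack: []
LOAD_FAST b → push 9. Stack: [9]
LOAD_CONST → push 8. Stack: [9, 8]
BINARY_OP & → 9 & 8 = 8. Stack: [8]
STORE_FAST m → m=8. Stack: []
LOAD_FAST_LOAD_FAST s,m → push 83,8. Stack: [83, 8]
BINARY_OP + → 83 + 8 = 91. Stack: [91]
STORE_FAST s → s=91. Stack: []
LOAD_FAST s → push 91. Stack: [91]
RETURN_VALUE → return 91.

14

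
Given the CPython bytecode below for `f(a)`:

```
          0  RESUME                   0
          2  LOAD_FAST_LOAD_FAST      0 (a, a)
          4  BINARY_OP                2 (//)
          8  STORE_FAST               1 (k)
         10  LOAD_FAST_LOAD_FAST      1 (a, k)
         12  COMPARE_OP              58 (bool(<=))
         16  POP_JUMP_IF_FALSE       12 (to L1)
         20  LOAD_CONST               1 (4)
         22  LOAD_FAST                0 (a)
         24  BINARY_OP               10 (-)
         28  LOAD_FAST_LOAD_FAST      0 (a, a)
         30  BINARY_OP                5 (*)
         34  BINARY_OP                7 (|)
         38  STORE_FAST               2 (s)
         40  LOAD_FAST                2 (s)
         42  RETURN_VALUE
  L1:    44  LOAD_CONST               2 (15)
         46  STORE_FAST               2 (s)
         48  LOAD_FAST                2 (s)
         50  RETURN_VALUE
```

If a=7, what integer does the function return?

15

LOAD_FAST_LOAD_FAST a,a → push 7,7. Stack: [7, 7]
BINARY_OP // → 7 // 7 = 1. Stack: [1]
STORE_FAST k → k=1. Stack: []
LOAD_FAST_LOAD_FAST a,k → push 7,1. Stack: [7, 1]
COMPARE_OP bool(<=) → 7 vs 1 = False. Stack: [False]
POP_JUMP_IF_FALSE → pop False; jump. Stack: []
LOAD_CONST → push 15. Stack: [15]
STORE_FAST s → s=15. Stack: []
LOAD_FAST s → push 15. Stack: [15]
RETURN_VALUE → return 15.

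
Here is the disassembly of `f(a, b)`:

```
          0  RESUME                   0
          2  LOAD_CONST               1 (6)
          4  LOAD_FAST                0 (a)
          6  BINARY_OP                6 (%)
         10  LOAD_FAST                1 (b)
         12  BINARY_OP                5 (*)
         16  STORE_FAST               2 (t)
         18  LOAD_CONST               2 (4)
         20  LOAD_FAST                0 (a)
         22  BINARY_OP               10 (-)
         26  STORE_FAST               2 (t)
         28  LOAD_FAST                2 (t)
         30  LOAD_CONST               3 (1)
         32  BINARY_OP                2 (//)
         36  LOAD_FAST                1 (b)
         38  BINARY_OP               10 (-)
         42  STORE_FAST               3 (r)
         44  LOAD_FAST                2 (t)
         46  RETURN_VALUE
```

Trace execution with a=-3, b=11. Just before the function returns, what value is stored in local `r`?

LOAD_CONST → push 6. Stack: [6]
LOAD_FAST a → push -3. Stack: [6, -3]
BINARY_OP % → 6 % -3 = 0. Stack: [0]
LOAD_FAST b → push 11. Stack: [0, 11]
BINARY_OP * → 0 * 11 = 0. Stack: [0]
STORE_FAST t → t=0. Stack: []
LOAD_CONST → push 4. Stack: [4]
LOAD_FAST a → push -3. Stack: [4, -3]
BINARY_OP - → 4 - -3 = 7. Stack: [7]
STORE_FAST t → t=7. Stack: []
LOAD_FAST t → push 7. Stack: [7]
LOAD_CONST → push 1. Stack: [7, 1]
BINARY_OP // → 7 // 1 = 7. Stack: [7]
LOAD_FAST b → push 11. Stack: [7, 11]
BINARY_OP - → 7 - 11 = -4. Stack: [-4]
STORE_FAST r → r=-4. Stack: []
LOAD_FAST t → push 7. Stack: [7]
RETURN_VALUE → return 7.

-4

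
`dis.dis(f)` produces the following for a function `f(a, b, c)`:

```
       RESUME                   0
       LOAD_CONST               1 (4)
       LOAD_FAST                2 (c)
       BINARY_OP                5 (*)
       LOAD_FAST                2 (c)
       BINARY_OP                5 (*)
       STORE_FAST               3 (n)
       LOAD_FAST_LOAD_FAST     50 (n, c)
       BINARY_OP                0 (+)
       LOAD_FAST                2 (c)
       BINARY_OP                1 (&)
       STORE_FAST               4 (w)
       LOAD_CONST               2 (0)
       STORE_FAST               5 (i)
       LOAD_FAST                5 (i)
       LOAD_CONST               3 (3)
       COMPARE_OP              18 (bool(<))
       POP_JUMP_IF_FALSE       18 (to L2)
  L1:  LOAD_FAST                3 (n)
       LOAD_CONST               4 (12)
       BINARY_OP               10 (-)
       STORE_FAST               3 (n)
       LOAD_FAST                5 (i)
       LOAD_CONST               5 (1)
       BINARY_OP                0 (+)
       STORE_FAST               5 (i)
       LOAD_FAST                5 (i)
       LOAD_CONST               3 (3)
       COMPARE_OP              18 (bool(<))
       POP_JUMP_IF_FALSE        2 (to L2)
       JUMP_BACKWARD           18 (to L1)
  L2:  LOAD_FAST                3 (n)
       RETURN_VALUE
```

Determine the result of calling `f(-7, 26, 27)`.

LOAD_CONST → push 4. Stack: [4]
LOAD_FAST c → push 27. Stack: [4, 27]
BINARY_OP * → 4 * 27 = 108. Stack: [108]
LOAD_FAST c → push 27. Stack: [108, 27]
BINARY_OP * → 108 * 27 = 2916. Stack: [2916]
STORE_FAST n → n=2916. Stack: []
LOAD_FAST_LOAD_FAST n,c → push 2916,27. Stack: [2916, 27]
BINARY_OP + → 2916 + 27 = 2943. Stack: [2943]
LOAD_FAST c → push 27. Stack: [2943, 27]
BINARY_OP & → 2943 & 27 = 27. Stack: [27]
STORE_FAST w → w=27. Stack: []
LOAD_CONST → push 0. Stack: [0]
STORE_FAST i → i=0. Stack: []
LOAD_FAST i → push 0. Stack: [0]
LOAD_CONST → push 3. Stack: [0, 3]
COMPARE_OP bool(<) → 0 vs 3 = True. Stack: [True]
POP_JUMP_IF_FALSE → pop True; no jump. Stack: []
LOAD_FAST n → push 2916. Stack: [2916]
LOAD_CONST → push 12. Stack: [2916, 12]
BINARY_OP - → 2916 - 12 = 2904. Stack: [2904]
STORE_FAST n → n=2904. Stack: []
LOAD_FAST i → push 0. Stack: [0]
LOAD_CONST → push 1. Stack: [0, 1]
BINARY_OP + → 0 + 1 = 1. Stack: [1]
STORE_FAST i → i=1. Stack: []
LOAD_FAST i → push 1. Stack: [1]
LOAD_CONST → push 3. Stack: [1, 3]
COMPARE_OP bool(<) → 1 vs 3 = True. Stack: [True]
POP_JUMP_IF_FALSE → pop True; no jump. Stack: []
LOAD_FAST n → push 2904. Stack: [2904]
LOAD_CONST → push 12. Stack: [2904, 12]
BINARY_OP - → 2904 - 12 = 2892. Stack: [2892]
STORE_FAST n → n=2892. Stack: []
LOAD_FAST i → push 1. Stack: [1]
LOAD_CONST → push 1. Stack: [1, 1]
BINARY_OP + → 1 + 1 = 2. Stack: [2]
STORE_FAST i → i=2. Stack: []
LOAD_FAST i → push 2. Stack: [2]
LOAD_CONST → push 3. Stack: [2, 3]
COMPARE_OP bool(<) → 2 vs 3 = True. Stack: [True]
POP_JUMP_IF_FALSE → pop True; no jump. Stack: []
LOAD_FAST n → push 2892. Stack: [2892]
LOAD_CONST → push 12. Stack: [2892, 12]
BINARY_OP - → 2892 - 12 = 2880. Stack: [2880]
STORE_FAST n → n=2880. Stack: []
LOAD_FAST i → push 2. Stack: [2]
LOAD_CONST → push 1. Stack: [2, 1]
BINARY_OP + → 2 + 1 = 3. Stack: [3]
STORE_FAST i → i=3. Stack: []
LOAD_FAST i → push 3. Stack: [3]
LOAD_CONST → push 3. Stack: [3, 3]
COMPARE_OP bool(<) → 3 vs 3 = False. Stack: [False]
POP_JUMP_IF_FALSE → pop False; jump. Stack: []
LOAD_FAST n → push 2880. Stack: [2880]
RETURN_VALUE → return 2880.

2880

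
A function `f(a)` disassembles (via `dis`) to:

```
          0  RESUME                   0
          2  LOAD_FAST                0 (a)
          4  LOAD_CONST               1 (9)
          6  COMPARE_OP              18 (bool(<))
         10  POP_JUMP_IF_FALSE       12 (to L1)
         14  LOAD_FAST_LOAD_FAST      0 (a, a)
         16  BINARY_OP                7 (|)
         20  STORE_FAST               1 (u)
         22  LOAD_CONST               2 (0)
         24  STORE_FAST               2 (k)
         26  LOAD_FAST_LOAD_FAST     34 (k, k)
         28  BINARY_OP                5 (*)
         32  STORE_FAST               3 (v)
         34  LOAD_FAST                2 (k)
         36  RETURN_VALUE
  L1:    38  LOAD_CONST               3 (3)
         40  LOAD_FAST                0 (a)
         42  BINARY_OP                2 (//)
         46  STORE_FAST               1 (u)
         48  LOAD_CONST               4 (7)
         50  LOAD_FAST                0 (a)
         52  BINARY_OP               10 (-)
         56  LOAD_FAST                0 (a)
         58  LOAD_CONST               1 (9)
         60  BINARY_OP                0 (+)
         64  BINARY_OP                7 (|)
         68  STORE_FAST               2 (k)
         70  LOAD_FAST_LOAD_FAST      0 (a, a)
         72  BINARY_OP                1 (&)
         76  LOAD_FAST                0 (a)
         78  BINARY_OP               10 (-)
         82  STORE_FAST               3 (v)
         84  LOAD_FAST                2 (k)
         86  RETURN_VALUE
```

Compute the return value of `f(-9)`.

LOAD_FAST a → push -9. Stack: [-9]
LOAD_CONST → push 9. Stack: [-9, 9]
COMPARE_OP bool(<) → -9 vs 9 = True. Stack: [True]
POP_JUMP_IF_FALSE → pop True; no jump. Stack: []
LOAD_FAST_LOAD_FAST a,a → push -9,-9. Stack: [-9, -9]
BINARY_OP | → -9 | -9 = -9. Stack: [-9]
STORE_FAST u → u=-9. Stack: []
LOAD_CONST → push 0. Stack: [0]
STORE_FAST k → k=0. Stack: []
LOAD_FAST_LOAD_FAST k,k → push 0,0. Stack: [0, 0]
BINARY_OP * → 0 * 0 = 0. Stack: [0]
STORE_FAST v → v=0. Stack: []
LOAD_FAST k → push 0. Stack: [0]
RETURN_VALUE → return 0.

0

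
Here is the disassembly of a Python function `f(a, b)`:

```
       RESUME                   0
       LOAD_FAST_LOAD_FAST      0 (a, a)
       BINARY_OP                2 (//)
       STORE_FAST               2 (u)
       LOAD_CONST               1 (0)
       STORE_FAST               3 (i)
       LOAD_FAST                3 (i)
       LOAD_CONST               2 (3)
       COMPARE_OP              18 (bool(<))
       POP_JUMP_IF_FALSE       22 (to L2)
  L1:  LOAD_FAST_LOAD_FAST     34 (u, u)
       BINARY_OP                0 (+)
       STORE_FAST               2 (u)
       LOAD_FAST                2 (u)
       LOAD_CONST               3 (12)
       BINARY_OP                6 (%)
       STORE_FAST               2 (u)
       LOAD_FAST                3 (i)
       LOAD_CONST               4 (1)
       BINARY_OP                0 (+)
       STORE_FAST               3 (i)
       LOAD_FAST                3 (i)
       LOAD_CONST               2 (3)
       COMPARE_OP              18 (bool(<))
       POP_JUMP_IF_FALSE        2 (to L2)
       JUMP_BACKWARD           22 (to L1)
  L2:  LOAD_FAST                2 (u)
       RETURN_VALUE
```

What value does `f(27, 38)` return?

8

LOAD_FAST_LOAD_FAST a,a → push 27,27. Stack: [27, 27]
BINARY_OP // → 27 // 27 = 1. Stack: [1]
STORE_FAST u → u=1. Stack: []
LOAD_CONST → push 0. Stack: [0]
STORE_FAST i → i=0. Stack: []
LOAD_FAST i → push 0. Stack: [0]
LOAD_CONST → push 3. Stack: [0, 3]
COMPARE_OP bool(<) → 0 vs 3 = True. Stack: [True]
POP_JUMP_IF_FALSE → pop True; no jump. Stack: []
LOAD_FAST_LOAD_FAST u,u → push 1,1. Stack: [1, 1]
BINARY_OP + → 1 + 1 = 2. Stack: [2]
STORE_FAST u → u=2. Stack: []
LOAD_FAST u → push 2. Stack: [2]
LOAD_CONST → push 12. Stack: [2, 12]
BINARY_OP % → 2 % 12 = 2. Stack: [2]
STORE_FAST u → u=2. Stack: []
LOAD_FAST i → push 0. Stack: [0]
LOAD_CONST → push 1. Stack: [0, 1]
BINARY_OP + → 0 + 1 = 1. Stack: [1]
STORE_FAST i → i=1. Stack: []
LOAD_FAST i → push 1. Stack: [1]
LOAD_CONST → push 3. Stack: [1, 3]
COMPARE_OP bool(<) → 1 vs 3 = True. Stack: [True]
POP_JUMP_IF_FALSE → pop True; no jump. Stack: []
LOAD_FAST_LOAD_FAST u,u → push 2,2. Stack: [2, 2]
BINARY_OP + → 2 + 2 = 4. Stack: [4]
STORE_FAST u → u=4. Stack: []
LOAD_FAST u → push 4. Stack: [4]
LOAD_CONST → push 12. Stack: [4, 12]
BINARY_OP % → 4 % 12 = 4. Stack: [4]
STORE_FAST u → u=4. Stack: []
LOAD_FAST i → push 1. Stack: [1]
LOAD_CONST → push 1. Stack: [1, 1]
BINARY_OP + → 1 + 1 = 2. Stack: [2]
STORE_FAST i → i=2. Stack: []
LOAD_FAST i → push 2. Stack: [2]
LOAD_CONST → push 3. Stack: [2, 3]
COMPARE_OP bool(<) → 2 vs 3 = True. Stack: [True]
POP_JUMP_IF_FALSE → pop True; no jump. Stack: []
LOAD_FAST_LOAD_FAST u,u → push 4,4. Stack: [4, 4]
BINARY_OP + → 4 + 4 = 8. Stack: [8]
STORE_FAST u → u=8. Stack: []
LOAD_FAST u → push 8. Stack: [8]
LOAD_CONST → push 12. Stack: [8, 12]
BINARY_OP % → 8 % 12 = 8. Stack: [8]
STORE_FAST u → u=8. Stack: []
LOAD_FAST i → push 2. Stack: [2]
LOAD_CONST → push 1. Stack: [2, 1]
BINARY_OP + → 2 + 1 = 3. Stack: [3]
STORE_FAST i → i=3. Stack: []
LOAD_FAST i → push 3. Stack: [3]
LOAD_CONST → push 3. Stack: [3, 3]
COMPARE_OP bool(<) → 3 vs 3 = False. Stack: [False]
POP_JUMP_IF_FALSE → pop False; jump. Stack: []
LOAD_FAST u → push 8. Stack: [8]
RETURN_VALUE → return 8.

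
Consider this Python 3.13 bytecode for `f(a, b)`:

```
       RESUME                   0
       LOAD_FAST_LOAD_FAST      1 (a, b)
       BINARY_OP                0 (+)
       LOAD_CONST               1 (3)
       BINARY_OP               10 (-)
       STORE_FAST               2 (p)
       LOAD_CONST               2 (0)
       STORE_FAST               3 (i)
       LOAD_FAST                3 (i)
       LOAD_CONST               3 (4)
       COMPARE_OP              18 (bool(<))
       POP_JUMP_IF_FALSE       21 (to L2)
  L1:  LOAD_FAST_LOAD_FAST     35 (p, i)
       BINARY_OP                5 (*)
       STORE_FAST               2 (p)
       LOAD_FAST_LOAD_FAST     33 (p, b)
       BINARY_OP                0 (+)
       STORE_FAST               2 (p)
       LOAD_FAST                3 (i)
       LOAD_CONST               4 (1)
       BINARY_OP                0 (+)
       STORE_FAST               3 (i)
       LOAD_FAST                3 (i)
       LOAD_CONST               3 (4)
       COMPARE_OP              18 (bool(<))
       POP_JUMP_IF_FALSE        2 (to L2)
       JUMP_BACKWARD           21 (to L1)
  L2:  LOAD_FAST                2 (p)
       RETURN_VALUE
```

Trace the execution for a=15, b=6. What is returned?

LOAD_FAST_LOAD_FAST a,b → push 15,6
BINARY_OP + → 15 + 6 = 21
LOAD_CONST → push 3
BINARY_OP - → 21 - 3 = 18
STORE_FAST p → p=18
LOAD_CONST → push 0
STORE_FAST i → i=0
LOAD_FAST i → push 0
LOAD_CONST → push 4
COMPARE_OP bool(<) → 0 vs 4 = True
POP_JUMP_IF_FALSE → pop True; no jump
LOAD_FAST_LOAD_FAST p,i → push 18,0
BINARY_OP * → 18 * 0 = 0
STORE_FAST p → p=0
LOAD_FAST_LOAD_FAST p,b → push 0,6
BINARY_OP + → 0 + 6 = 6
STORE_FAST p → p=6
LOAD_FAST i → push 0
LOAD_CONST → push 1
BINARY_OP + → 0 + 1 = 1
STORE_FAST i → i=1
LOAD_FAST i → push 1
LOAD_CONST → push 4
COMPARE_OP bool(<) → 1 vs 4 = True
POP_JUMP_IF_FALSE → pop True; no jump
LOAD_FAST_LOAD_FAST p,i → push 6,1
BINARY_OP * → 6 * 1 = 6
STORE_FAST p → p=6
LOAD_FAST_LOAD_FAST p,b → push 6,6
BINARY_OP + → 6 + 6 = 12
STORE_FAST p → p=12
LOAD_FAST i → push 1
LOAD_CONST → push 1
BINARY_OP + → 1 + 1 = 2
STORE_FAST i → i=2
LOAD_FAST i → push 2
LOAD_CONST → push 4
COMPARE_OP bool(<) → 2 vs 4 = True
POP_JUMP_IF_FALSE → pop True; no jump
LOAD_FAST_LOAD_FAST p,i → push 12,2
BINARY_OP * → 12 * 2 = 24
STORE_FAST p → p=24
LOAD_FAST_LOAD_FAST p,b → push 24,6
BINARY_OP + → 24 + 6 = 30
STORE_FAST p → p=30
LOAD_FAST i → push 2
LOAD_CONST → push 1
BINARY_OP + → 2 + 1 = 3
STORE_FAST i → i=3
LOAD_FAST i → push 3
LOAD_CONST → push 4
COMPARE_OP bool(<) → 3 vs 4 = True
POP_JUMP_IF_FALSE → pop True; no jump
LOAD_FAST_LOAD_FAST p,i → push 30,3
BINARY_OP * → 30 * 3 = 90
STORE_FAST p → p=90
LOAD_FAST_LOAD_FAST p,b → push 90,6
BINARY_OP + → 90 + 6 = 96
STORE_FAST p → p=96
LOAD_FAST i → push 3
LOAD_CONST → push 1
BINARY_OP + → 3 + 1 = 4
STORE_FAST i → i=4
LOAD_FAST i → push 4
LOAD_CONST → push 4
COMPARE_OP bool(<) → 4 vs 4 = False
POP_JUMP_IF_FALSE → pop False; jump
LOAD_FAST p → push 96
RETURN_VALUE → return 96.

96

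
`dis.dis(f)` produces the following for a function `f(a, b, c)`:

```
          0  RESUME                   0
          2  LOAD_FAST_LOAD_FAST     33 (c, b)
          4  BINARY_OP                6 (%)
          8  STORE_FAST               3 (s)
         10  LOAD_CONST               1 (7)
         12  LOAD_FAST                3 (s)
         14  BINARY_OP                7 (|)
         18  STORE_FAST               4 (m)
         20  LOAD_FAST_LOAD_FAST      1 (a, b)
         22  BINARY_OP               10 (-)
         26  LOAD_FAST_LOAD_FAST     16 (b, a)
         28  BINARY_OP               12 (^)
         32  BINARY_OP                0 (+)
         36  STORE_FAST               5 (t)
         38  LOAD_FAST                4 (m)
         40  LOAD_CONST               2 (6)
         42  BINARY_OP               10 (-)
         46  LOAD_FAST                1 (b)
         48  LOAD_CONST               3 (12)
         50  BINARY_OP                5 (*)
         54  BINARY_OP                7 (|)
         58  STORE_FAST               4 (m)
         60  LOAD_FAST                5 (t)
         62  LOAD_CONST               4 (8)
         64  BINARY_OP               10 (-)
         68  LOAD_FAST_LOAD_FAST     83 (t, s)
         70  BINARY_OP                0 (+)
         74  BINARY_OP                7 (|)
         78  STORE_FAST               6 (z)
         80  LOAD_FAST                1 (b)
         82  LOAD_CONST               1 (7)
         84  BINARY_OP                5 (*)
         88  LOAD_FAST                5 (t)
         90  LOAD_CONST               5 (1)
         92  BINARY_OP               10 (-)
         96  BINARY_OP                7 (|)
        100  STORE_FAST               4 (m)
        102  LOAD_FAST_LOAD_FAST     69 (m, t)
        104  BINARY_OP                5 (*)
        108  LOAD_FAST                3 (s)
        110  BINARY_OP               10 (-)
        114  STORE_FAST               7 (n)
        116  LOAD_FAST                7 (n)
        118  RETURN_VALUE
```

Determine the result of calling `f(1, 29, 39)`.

LOAD_FAST_LOAD_FAST c,b → push 39,29. Stack: [39, 29]
BINARY_OP % → 39 % 29 = 10. Stack: [10]
STORE_FAST s → s=10. Stack: []
LOAD_CONST → push 7. Stack: [7]
LOAD_FAST s → push 10. Stack: [7, 10]
BINARY_OP | → 7 | 10 = 15. Stack: [15]
STORE_FAST m → m=15. Stack: []
LOAD_FAST_LOAD_FAST a,b → push 1,29. Stack: [1, 29]
BINARY_OP - → 1 - 29 = -28. Stack: [-28]
LOAD_FAST_LOAD_FAST b,a → push 29,1. Stack: [-28, 29, 1]
BINARY_OP ^ → 29 ^ 1 = 28. Stack: [-28, 28]
BINARY_OP + → -28 + 28 = 0. Stack: [0]
STORE_FAST t → t=0. Stack: []
LOAD_FAST m → push 15. Stack: [15]
LOAD_CONST → push 6. Stack: [15, 6]
BINARY_OP - → 15 - 6 = 9. Stack: [9]
LOAD_FAST b → push 29. Stack: [9, 29]
LOAD_CONST → push 12. Stack: [9, 29, 12]
BINARY_OP * → 29 * 12 = 348. Stack: [9, 348]
BINARY_OP | → 9 | 348 = 349. Stack: [349]
STORE_FAST m → m=349. Stack: []
LOAD_FAST t → push 0. Stack: [0]
LOAD_CONST → push 8. Stack: [0, 8]
BINARY_OP - → 0 - 8 = -8. Stack: [-8]
LOAD_FAST_LOAD_FAST t,s → push 0,10. Stack: [-8, 0, 10]
BINARY_OP + → 0 + 10 = 10. Stack: [-8, 10]
BINARY_OP | → -8 | 10 = -6. Stack: [-6]
STORE_FAST z → z=-6. Stack: []
LOAD_FAST b → push 29. Stack: [29]
LOAD_CONST → push 7. Stack: [29, 7]
BINARY_OP * → 29 * 7 = 203. Stack: [203]
LOAD_FAST t → push 0. Stack: [203, 0]
LOAD_CONST → push 1. Stack: [203, 0, 1]
BINARY_OP - → 0 - 1 = -1. Stack: [203, -1]
BINARY_OP | → 203 | -1 = -1. Stack: [-1]
STORE_FAST m → m=-1. Stack: []
LOAD_FAST_LOAD_FAST m,t → push -1,0. Stack: [-1, 0]
BINARY_OP * → -1 * 0 = 0. Stack: [0]
LOAD_FAST s → push 10. Stack: [0, 10]
BINARY_OP - → 0 - 10 = -10. Stack: [-10]
STORE_FAST n → n=-10. Stack: []
LOAD_FAST n → push -10. Stack: [-10]
RETURN_VALUE → return -10.

-10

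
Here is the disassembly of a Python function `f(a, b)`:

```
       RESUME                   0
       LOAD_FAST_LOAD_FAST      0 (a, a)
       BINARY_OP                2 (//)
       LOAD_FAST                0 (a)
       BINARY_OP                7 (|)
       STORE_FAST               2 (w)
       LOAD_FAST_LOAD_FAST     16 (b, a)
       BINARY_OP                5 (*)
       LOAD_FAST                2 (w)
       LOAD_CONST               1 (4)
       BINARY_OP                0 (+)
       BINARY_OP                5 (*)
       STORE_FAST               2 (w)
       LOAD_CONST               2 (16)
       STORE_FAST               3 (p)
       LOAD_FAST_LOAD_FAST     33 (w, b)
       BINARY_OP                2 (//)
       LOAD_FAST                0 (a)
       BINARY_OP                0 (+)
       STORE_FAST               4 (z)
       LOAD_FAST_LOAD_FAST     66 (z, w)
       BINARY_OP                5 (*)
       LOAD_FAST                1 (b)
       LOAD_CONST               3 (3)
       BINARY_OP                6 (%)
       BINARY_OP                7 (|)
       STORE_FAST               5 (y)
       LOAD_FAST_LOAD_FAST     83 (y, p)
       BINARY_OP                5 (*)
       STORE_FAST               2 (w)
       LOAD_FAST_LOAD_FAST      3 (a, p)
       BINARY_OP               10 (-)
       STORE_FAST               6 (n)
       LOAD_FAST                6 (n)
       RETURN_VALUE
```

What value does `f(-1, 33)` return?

-17

LOAD_FAST_LOAD_FAST a,a → push -1,-1. Stack: [-1, -1]
BINARY_OP // → -1 // -1 = 1. Stack: [1]
LOAD_FAST a → push -1. Stack: [1, -1]
BINARY_OP | → 1 | -1 = -1. Stack: [-1]
STORE_FAST w → w=-1. Stack: []
LOAD_FAST_LOAD_FAST b,a → push 33,-1. Stack: [33, -1]
BINARY_OP * → 33 * -1 = -33. Stack: [-33]
LOAD_FAST w → push -1. Stack: [-33, -1]
LOAD_CONST → push 4. Stack: [-33, -1, 4]
BINARY_OP + → -1 + 4 = 3. Stack: [-33, 3]
BINARY_OP * → -33 * 3 = -99. Stack: [-99]
STORE_FAST w → w=-99. Stack: []
LOAD_CONST → push 16. Stack: [16]
STORE_FAST p → p=16. Stack: []
LOAD_FAST_LOAD_FAST w,b → push -99,33. Stack: [-99, 33]
BINARY_OP // → -99 // 33 = -3. Stack: [-3]
LOAD_FAST a → push -1. Stack: [-3, -1]
BINARY_OP + → -3 + -1 = -4. Stack: [-4]
STORE_FAST z → z=-4. Stack: []
LOAD_FAST_LOAD_FAST z,w → push -4,-99. Stack: [-4, -99]
BINARY_OP * → -4 * -99 = 396. Stack: [396]
LOAD_FAST b → push 33. Stack: [396, 33]
LOAD_CONST → push 3. Stack: [396, 33, 3]
BINARY_OP % → 33 % 3 = 0. Stack: [396, 0]
BINARY_OP | → 396 | 0 = 396. Stack: [396]
STORE_FAST y → y=396. Stack: []
LOAD_FAST_LOAD_FAST y,p → push 396,16. Stack: [396, 16]
BINARY_OP * → 396 * 16 = 6336. Stack: [6336]
STORE_FAST w → w=6336. Stack: []
LOAD_FAST_LOAD_FAST a,p → push -1,16. Stack: [-1, 16]
BINARY_OP - → -1 - 16 = -17. Stack: [-17]
STORE_FAST n → n=-17. Stack: []
LOAD_FAST n → push -17. Stack: [-17]
RETURN_VALUE → return -17.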